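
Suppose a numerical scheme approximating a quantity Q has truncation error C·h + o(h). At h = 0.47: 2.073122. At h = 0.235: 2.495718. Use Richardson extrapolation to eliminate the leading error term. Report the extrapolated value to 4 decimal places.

The leading error scales as h; refining by a factor of 2 reduces it by 2^1 = 2.
Extrapolated value = (2·A(h/2) − A(h)) / (2 − 1)
= (2·2.495718 − 2.073122) / 1
= 2.918314 / 1 = 2.918314

2.9183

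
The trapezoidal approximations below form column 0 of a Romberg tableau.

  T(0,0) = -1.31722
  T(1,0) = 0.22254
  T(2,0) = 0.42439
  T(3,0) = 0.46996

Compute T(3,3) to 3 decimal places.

T(1,1) = 0.22254 + (0.22254 − (-1.31722))/3 = 0.73579
T(2,1) = 0.42439 + (0.42439 − 0.22254)/3 = 0.49167
T(3,1) = 0.46996 + (0.46996 − 0.42439)/3 = 0.48515
T(2,2) = 0.49167 + (0.49167 − 0.73579)/15 = 0.47540
T(3,2) = (16·0.48515 − 0.49167) / 15 = 0.48472
T(3,3) = (64·0.48472 − 0.47540) / 63 = 0.48487

0.485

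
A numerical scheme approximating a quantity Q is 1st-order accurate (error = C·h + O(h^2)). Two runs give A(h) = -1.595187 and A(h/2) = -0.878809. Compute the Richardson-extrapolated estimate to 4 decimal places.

-0.1624

The leading error scales as h; refining by a factor of 2 reduces it by 2^1 = 2.
Extrapolated value = (2·A(h/2) − A(h)) / (2 − 1)
= (2·(-0.878809) − (-1.595187)) / 1
= -0.162431 / 1 = -0.162431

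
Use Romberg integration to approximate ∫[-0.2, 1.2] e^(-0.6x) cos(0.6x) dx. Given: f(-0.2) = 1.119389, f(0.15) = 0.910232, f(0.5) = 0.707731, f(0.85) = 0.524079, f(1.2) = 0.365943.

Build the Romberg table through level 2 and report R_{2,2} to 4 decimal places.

R_{0,0} (trapezoid, 1 panel, h=1.4000): 1.039732
R_{1,0} (trapezoid, 2 panels, h=0.7000): 1.015278
R_{2,0} (trapezoid, 4 panels, h=0.3500): 1.009648
R_{1,1} = 1.015278 + (1.015278 − 1.039732)/3 = 1.007127
R_{2,1} = 1.009648 + (1.009648 − 1.015278)/3 = 1.007771
R_{2,2} = 1.007771 + (1.007771 − 1.007127)/15 = 1.007814

1.0078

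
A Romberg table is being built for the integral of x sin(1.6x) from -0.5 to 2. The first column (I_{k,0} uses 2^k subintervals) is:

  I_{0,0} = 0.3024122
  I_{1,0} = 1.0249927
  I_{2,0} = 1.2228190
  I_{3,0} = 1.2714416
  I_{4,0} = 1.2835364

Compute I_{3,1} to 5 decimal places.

1.28765

I_{3,1} = 1.2714416 + (1.2714416 − 1.2228190)/3 = 1.2876491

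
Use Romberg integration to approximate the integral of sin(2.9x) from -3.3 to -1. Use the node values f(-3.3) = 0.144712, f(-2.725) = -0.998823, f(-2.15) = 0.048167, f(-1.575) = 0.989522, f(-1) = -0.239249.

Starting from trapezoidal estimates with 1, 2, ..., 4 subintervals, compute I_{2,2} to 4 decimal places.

I_{0,0} (trapezoid, 1 panel, h=2.3000): -0.108718
I_{1,0} (trapezoid, 2 panels, h=1.1500): 0.001033
I_{2,0} (trapezoid, 4 panels, h=0.5750): -0.004831
I_{1,1} = 0.001033 + (0.001033 − (-0.108718))/3 = 0.037617
I_{2,1} = -0.004831 + (-0.004831 − 0.001033)/3 = -0.006786
I_{2,2} = -0.006786 + (-0.006786 − 0.037617)/15 = -0.009746

-0.0097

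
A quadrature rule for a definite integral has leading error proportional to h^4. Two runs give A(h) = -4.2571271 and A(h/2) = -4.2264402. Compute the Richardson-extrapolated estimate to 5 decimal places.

The leading error scales as h^4; refining by a factor of 2 reduces it by 2^4 = 16.
Extrapolated value = (16·A(h/2) − A(h)) / (16 − 1)
= (16·(-4.2264402) − (-4.2571271)) / 15
= -63.3659161 / 15 = -4.2243944

-4.22439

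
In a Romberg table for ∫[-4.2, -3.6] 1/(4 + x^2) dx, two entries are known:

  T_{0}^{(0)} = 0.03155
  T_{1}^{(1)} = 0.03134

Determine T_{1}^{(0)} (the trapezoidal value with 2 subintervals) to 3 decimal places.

From T_{1}^{(1)} = (4·T_{1}^{(0)} − T_{0}^{(0)})/3, solve for T_{1}^{(0)}:
4·T_{1}^{(0)} = 3·0.03134 + 0.03155 = 0.12557
T_{1}^{(0)} = 0.03139

0.031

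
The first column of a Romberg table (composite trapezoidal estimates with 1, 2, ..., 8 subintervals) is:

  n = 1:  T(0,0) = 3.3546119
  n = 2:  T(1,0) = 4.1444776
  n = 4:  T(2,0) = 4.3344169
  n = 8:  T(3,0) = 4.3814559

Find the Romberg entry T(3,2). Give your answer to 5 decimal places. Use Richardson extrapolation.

T(2,1) = 4.3344169 + (4.3344169 − 4.1444776)/3 = 4.3977300
T(3,1) = (4·4.3814559 − 4.3344169) / 3 = 4.3971356
T(3,2) = (16·4.3971356 − 4.3977300) / 15 = 4.3970960

4.39710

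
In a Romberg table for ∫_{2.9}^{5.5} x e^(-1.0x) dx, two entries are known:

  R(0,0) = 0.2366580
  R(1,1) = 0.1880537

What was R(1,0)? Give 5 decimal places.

From R(1,1) = (4·R(1,0) − R(0,0))/3, solve for R(1,0):
4·R(1,0) = 3·0.1880537 + 0.2366580 = 0.8008191
R(1,0) = 0.2002048

0.20020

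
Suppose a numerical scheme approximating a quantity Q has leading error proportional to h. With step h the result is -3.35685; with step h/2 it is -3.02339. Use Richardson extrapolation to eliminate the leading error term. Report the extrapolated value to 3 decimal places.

The leading error scales as h; refining by a factor of 2 reduces it by 2^1 = 2.
Extrapolated value = (2·A(h/2) − A(h)) / (2 − 1)
= (2·(-3.02339) − (-3.35685)) / 1
= -2.68993 / 1 = -2.68993

-2.690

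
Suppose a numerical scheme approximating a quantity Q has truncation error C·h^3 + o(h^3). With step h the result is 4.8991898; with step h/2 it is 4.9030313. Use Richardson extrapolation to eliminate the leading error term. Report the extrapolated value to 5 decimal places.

The leading error scales as h^3; refining by a factor of 2 reduces it by 2^3 = 8.
Extrapolated value = (8·A(h/2) − A(h)) / (8 − 1)
= (8·4.9030313 − 4.8991898) / 7
= 34.3250606 / 7 = 4.9035801

4.90358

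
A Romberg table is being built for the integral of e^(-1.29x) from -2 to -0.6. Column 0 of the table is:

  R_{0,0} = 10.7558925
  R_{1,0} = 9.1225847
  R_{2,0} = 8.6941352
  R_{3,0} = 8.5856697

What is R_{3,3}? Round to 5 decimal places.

8.54939

Richardson extrapolation on the trapezoidal column (denominator 4−1=3):
R_{1,1} = (4·9.1225847 − 10.7558925) / 3 = 8.5781488
R_{2,1} = 8.6941352 + (8.6941352 − 9.1225847)/3 = 8.5513187
R_{3,1} = 8.5856697 + (8.5856697 − 8.6941352)/3 = 8.5495145
R_{2,2} = (16·8.5513187 − 8.5781488) / 15 = 8.5495300
R_{3,2} = 8.5495145 + (8.5495145 − 8.5513187)/15 = 8.5493942
R_{3,3} = (64·8.5493942 − 8.5495300) / 63 = 8.5493920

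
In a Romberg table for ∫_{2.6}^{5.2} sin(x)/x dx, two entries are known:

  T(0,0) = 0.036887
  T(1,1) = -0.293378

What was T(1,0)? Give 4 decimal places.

-0.2108

From T(1,1) = (4·T(1,0) − T(0,0))/3, solve for T(1,0):
4·T(1,0) = 3·(-0.293378) + 0.036887 = -0.843247
T(1,0) = -0.210812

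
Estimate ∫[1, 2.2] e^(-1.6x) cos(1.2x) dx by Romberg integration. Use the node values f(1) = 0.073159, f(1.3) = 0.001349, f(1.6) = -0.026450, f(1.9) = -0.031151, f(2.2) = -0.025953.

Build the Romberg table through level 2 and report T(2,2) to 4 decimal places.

T(0,0) (trapezoid, 1 panel, h=1.2000): 0.028324
T(1,0) (trapezoid, 2 panels, h=0.6000): -0.001708
T(2,0) (trapezoid, 4 panels, h=0.3000): -0.009795
T(1,1) = -0.001708 + (-0.001708 − 0.028324)/3 = -0.011719
T(2,1) = -0.009795 + (-0.009795 − (-0.001708))/3 = -0.012491
T(2,2) = -0.012491 + (-0.012491 − (-0.011719))/15 = -0.012542

-0.0125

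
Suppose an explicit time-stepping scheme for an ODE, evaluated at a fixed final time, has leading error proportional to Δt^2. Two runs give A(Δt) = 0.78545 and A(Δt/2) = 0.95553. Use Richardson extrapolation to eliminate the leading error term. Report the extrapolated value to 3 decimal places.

The leading error scales as Δt^2; refining by a factor of 2 reduces it by 2^2 = 4.
Extrapolated value = (4·A(Δt/2) − A(Δt)) / (4 − 1)
= (4·0.95553 − 0.78545) / 3
= 3.03667 / 3 = 1.01222

1.012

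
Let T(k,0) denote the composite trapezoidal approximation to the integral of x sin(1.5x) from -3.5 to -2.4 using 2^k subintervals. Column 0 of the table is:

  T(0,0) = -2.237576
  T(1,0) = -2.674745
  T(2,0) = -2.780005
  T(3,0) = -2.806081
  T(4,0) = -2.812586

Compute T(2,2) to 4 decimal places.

-2.8147

T(1,1) = (4·(-2.674745) − (-2.237576)) / 3 = -2.820468
T(2,1) = (4·(-2.780005) − (-2.674745)) / 3 = -2.815092
T(2,2) = (16·(-2.815092) − (-2.820468)) / 15 = -2.814734
(Column j=1 coincides with Simpson's rule on the same nodes.)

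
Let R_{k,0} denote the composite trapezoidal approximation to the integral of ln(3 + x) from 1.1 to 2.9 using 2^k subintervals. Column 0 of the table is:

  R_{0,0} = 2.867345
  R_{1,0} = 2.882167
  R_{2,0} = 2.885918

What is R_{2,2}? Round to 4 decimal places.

R_{1,1} = 2.882167 + (2.882167 − 2.867345)/3 = 2.887108
R_{2,1} = (4·2.885918 − 2.882167) / 3 = 2.887168
R_{2,2} = 2.887168 + (2.887168 − 2.887108)/15 = 2.887172

2.8872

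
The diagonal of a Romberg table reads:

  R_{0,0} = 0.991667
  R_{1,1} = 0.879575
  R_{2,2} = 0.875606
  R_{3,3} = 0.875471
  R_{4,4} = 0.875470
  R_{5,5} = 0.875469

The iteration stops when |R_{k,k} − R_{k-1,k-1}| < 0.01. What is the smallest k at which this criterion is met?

|R_{1,1} − R_{0,0}| = 0.112092 ≥ 0.01
|R_{2,2} − R_{1,1}| = 0.003969 < 0.01

k = 2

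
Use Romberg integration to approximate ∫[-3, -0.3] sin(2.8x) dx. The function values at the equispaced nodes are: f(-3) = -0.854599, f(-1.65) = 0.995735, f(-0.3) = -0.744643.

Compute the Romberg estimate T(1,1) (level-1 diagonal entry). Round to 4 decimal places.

T(0,0) (trapezoid, 1 panel, h=2.7000): -2.158977
T(1,0) (trapezoid, 2 panels, h=1.3500): 0.264754
T(1,1) = 0.264754 + (0.264754 − (-2.158977))/3 = 1.072664

1.0727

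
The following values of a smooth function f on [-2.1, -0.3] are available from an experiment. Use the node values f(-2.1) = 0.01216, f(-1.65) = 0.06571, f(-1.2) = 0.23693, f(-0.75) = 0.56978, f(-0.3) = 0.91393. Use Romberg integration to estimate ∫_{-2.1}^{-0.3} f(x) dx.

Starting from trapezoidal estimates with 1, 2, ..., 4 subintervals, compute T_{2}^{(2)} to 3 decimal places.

0.593

T_{0}^{(0)} (trapezoid, 1 panel, h=1.8000): 0.83348
T_{1}^{(0)} (trapezoid, 2 panels, h=0.9000): 0.62998
T_{2}^{(0)} (trapezoid, 4 panels, h=0.4500): 0.60096
T_{1}^{(1)} = 0.62998 + (0.62998 − 0.83348)/3 = 0.56215
T_{2}^{(1)} = 0.60096 + (0.60096 − 0.62998)/3 = 0.59129
T_{2}^{(2)} = 0.59129 + (0.59129 − 0.56215)/15 = 0.59323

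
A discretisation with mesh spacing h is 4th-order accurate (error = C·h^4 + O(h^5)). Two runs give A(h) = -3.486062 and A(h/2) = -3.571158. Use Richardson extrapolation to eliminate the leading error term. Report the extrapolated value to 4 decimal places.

-3.5768

The leading error scales as h^4; refining by a factor of 2 reduces it by 2^4 = 16.
Extrapolated value = (16·A(h/2) − A(h)) / (16 − 1)
= (16·(-3.571158) − (-3.486062)) / 15
= -53.652466 / 15 = -3.576831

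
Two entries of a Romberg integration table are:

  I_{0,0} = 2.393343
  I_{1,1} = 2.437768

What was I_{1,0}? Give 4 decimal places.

2.4267

From I_{1,1} = (4·I_{1,0} − I_{0,0})/3, solve for I_{1,0}:
4·I_{1,0} = 3·2.437768 + 2.393343 = 9.706647
I_{1,0} = 2.426662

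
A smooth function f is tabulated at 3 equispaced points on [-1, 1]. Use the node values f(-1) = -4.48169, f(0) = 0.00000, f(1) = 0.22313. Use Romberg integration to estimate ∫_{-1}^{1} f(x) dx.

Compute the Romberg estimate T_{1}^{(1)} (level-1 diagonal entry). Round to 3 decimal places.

-1.420

T_{0}^{(0)} (trapezoid, 1 panel, h=2.0000): -4.25856
T_{1}^{(0)} (trapezoid, 2 panels, h=1.0000): -2.12928
T_{1}^{(1)} = -2.12928 + (-2.12928 − (-4.25856))/3 = -1.41952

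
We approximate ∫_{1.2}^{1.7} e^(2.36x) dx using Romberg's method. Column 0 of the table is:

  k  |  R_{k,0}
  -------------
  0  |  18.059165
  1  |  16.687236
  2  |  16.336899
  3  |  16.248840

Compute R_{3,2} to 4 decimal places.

16.2194

Richardson extrapolation on the trapezoidal column (denominator 4−1=3):
R_{2,1} = 16.336899 + (16.336899 − 16.687236)/3 = 16.220120
R_{3,1} = 16.248840 + (16.248840 − 16.336899)/3 = 16.219487
R_{3,2} = (16·16.219487 − 16.220120) / 15 = 16.219445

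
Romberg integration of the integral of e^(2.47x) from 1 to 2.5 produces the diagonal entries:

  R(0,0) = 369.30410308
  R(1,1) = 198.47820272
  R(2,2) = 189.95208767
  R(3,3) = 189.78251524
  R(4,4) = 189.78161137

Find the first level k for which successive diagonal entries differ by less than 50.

k = 2

|R(1,1) − R(0,0)| = 170.82590036 ≥ 50
|R(2,2) − R(1,1)| = 8.52611505 < 50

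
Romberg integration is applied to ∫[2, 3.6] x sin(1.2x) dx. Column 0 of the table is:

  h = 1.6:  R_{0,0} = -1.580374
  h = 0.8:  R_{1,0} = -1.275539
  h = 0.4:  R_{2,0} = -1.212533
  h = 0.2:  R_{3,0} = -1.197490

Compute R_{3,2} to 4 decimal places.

-1.1925

Richardson extrapolation on the trapezoidal column (denominator 4−1=3):
R_{2,1} = (4·(-1.212533) − (-1.275539)) / 3 = -1.191531
R_{3,1} = -1.197490 + (-1.197490 − (-1.212533))/3 = -1.192476
R_{3,2} = (16·(-1.192476) − (-1.191531)) / 15 = -1.192539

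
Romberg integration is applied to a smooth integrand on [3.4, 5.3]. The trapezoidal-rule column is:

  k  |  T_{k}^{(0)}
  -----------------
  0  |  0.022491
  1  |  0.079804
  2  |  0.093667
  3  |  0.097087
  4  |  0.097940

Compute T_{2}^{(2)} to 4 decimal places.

Richardson extrapolation on the trapezoidal column (denominator 4−1=3):
T_{1}^{(1)} = 0.079804 + (0.079804 − 0.022491)/3 = 0.098908
T_{2}^{(1)} = 0.093667 + (0.093667 − 0.079804)/3 = 0.098288
T_{2}^{(2)} = (16·0.098288 − 0.098908) / 15 = 0.098247

0.0982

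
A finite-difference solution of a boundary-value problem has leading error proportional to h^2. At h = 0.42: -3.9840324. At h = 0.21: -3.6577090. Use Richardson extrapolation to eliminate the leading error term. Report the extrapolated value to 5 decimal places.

-3.54893

The leading error scales as h^2; refining by a factor of 2 reduces it by 2^2 = 4.
Extrapolated value = (4·A(h/2) − A(h)) / (4 − 1)
= (4·(-3.6577090) − (-3.9840324)) / 3
= -10.6468036 / 3 = -3.5489345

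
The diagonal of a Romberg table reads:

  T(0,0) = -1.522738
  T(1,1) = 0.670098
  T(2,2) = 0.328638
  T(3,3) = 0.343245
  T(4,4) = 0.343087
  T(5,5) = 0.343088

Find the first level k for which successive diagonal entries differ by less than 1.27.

|T(1,1) − T(0,0)| = 2.192836 ≥ 1.27
|T(2,2) − T(1,1)| = 0.341460 < 1.27

k = 2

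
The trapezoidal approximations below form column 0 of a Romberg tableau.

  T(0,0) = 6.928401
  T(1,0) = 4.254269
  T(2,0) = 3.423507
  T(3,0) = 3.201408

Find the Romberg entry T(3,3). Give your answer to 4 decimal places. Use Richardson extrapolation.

3.1260

Richardson extrapolation on the trapezoidal column (denominator 4−1=3):
T(1,1) = 4.254269 + (4.254269 − 6.928401)/3 = 3.362892
T(2,1) = (4·3.423507 − 4.254269) / 3 = 3.146586
T(3,1) = 3.201408 + (3.201408 − 3.423507)/3 = 3.127375
T(2,2) = (16·3.146586 − 3.362892) / 15 = 3.132166
T(3,2) = (16·3.127375 − 3.146586) / 15 = 3.126094
T(3,3) = (64·3.126094 − 3.132166) / 63 = 3.125998
(Column j=1 coincides with Simpson's rule on the same nodes.)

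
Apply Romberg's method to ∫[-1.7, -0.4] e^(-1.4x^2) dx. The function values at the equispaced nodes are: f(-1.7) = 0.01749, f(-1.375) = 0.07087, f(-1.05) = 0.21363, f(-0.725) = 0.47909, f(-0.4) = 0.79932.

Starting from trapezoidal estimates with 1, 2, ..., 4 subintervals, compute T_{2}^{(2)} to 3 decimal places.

0.374

T_{0}^{(0)} (trapezoid, 1 panel, h=1.3000): 0.53093
T_{1}^{(0)} (trapezoid, 2 panels, h=0.6500): 0.40432
T_{2}^{(0)} (trapezoid, 4 panels, h=0.3250): 0.38090
T_{1}^{(1)} = 0.40432 + (0.40432 − 0.53093)/3 = 0.36212
T_{2}^{(1)} = 0.38090 + (0.38090 − 0.40432)/3 = 0.37309
T_{2}^{(2)} = 0.37309 + (0.37309 − 0.36212)/15 = 0.37382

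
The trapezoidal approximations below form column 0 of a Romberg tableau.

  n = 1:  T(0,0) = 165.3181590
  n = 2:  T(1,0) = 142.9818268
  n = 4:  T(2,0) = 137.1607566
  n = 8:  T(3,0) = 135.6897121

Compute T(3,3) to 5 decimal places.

135.19794

T(1,1) = (4·142.9818268 − 165.3181590) / 3 = 135.5363827
T(2,1) = 137.1607566 + (137.1607566 − 142.9818268)/3 = 135.2203999
T(3,1) = (4·135.6897121 − 137.1607566) / 3 = 135.1993639
T(2,2) = 135.2203999 + (135.2203999 − 135.5363827)/15 = 135.1993344
T(3,2) = 135.1993639 + (135.1993639 − 135.2203999)/15 = 135.1979615
T(3,3) = 135.1979615 + (135.1979615 − 135.1993344)/63 = 135.1979397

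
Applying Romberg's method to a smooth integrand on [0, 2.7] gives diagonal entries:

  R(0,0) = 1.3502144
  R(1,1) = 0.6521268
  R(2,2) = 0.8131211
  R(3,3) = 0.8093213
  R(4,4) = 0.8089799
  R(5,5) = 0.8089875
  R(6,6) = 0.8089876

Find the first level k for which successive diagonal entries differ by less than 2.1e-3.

k = 4

|R(1,1) − R(0,0)| = 0.6980876 ≥ 2.1e-3
|R(2,2) − R(1,1)| = 0.1609943 ≥ 2.1e-3
|R(3,3) − R(2,2)| = 0.0037998 ≥ 2.1e-3
|R(4,4) − R(3,3)| = 0.0003414 < 2.1e-3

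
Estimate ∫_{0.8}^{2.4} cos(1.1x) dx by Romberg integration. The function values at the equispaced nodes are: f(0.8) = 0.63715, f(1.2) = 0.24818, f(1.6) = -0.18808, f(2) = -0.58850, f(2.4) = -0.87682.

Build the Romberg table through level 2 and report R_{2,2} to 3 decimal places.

R_{0,0} (trapezoid, 1 panel, h=1.6000): -0.19174
R_{1,0} (trapezoid, 2 panels, h=0.8000): -0.24633
R_{2,0} (trapezoid, 4 panels, h=0.4000): -0.25929
R_{1,1} = -0.24633 + (-0.24633 − (-0.19174))/3 = -0.26453
R_{2,1} = -0.25929 + (-0.25929 − (-0.24633))/3 = -0.26361
R_{2,2} = -0.26361 + (-0.26361 − (-0.26453))/15 = -0.26355

-0.264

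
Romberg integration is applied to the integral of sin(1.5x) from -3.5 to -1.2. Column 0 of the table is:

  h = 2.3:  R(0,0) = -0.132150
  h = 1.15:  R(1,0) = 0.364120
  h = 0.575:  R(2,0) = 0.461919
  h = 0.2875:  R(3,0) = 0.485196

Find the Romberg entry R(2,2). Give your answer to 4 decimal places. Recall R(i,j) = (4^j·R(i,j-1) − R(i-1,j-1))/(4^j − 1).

0.4922

R(1,1) = 0.364120 + (0.364120 − (-0.132150))/3 = 0.529543
R(2,1) = (4·0.461919 − 0.364120) / 3 = 0.494519
R(2,2) = (16·0.494519 − 0.529543) / 15 = 0.492184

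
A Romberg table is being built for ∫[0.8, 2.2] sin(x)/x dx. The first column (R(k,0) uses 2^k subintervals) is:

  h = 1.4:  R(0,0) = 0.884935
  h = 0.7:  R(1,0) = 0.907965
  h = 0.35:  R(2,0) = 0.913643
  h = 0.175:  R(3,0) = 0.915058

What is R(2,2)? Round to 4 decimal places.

Richardson extrapolation on the trapezoidal column (denominator 4−1=3):
R(1,1) = 0.907965 + (0.907965 − 0.884935)/3 = 0.915642
R(2,1) = 0.913643 + (0.913643 − 0.907965)/3 = 0.915536
R(2,2) = (16·0.915536 − 0.915642) / 15 = 0.915529

0.9155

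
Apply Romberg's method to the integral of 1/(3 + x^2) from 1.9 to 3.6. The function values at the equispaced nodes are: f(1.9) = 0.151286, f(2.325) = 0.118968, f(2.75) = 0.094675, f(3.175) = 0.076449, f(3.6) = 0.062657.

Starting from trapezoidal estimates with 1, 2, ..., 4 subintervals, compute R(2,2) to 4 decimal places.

0.1679

R(0,0) (trapezoid, 1 panel, h=1.7000): 0.181852
R(1,0) (trapezoid, 2 panels, h=0.8500): 0.171400
R(2,0) (trapezoid, 4 panels, h=0.4250): 0.168752
R(1,1) = 0.171400 + (0.171400 − 0.181852)/3 = 0.167916
R(2,1) = 0.168752 + (0.168752 − 0.171400)/3 = 0.167869
R(2,2) = 0.167869 + (0.167869 − 0.167916)/15 = 0.167866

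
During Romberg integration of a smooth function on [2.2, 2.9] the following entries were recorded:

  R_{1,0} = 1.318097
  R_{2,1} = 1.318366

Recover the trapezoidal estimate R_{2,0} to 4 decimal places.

From R_{2,1} = (4·R_{2,0} − R_{1,0})/3, solve for R_{2,0}:
4·R_{2,0} = 3·1.318366 + 1.318097 = 5.273195
R_{2,0} = 1.318299

1.3183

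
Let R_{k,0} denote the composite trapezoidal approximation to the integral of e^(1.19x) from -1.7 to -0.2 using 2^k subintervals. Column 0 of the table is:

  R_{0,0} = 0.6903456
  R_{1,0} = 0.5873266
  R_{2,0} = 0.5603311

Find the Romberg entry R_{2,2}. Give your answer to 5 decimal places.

Richardson extrapolation on the trapezoidal column (denominator 4−1=3):
R_{1,1} = 0.5873266 + (0.5873266 − 0.6903456)/3 = 0.5529869
R_{2,1} = 0.5603311 + (0.5603311 − 0.5873266)/3 = 0.5513326
R_{2,2} = (16·0.5513326 − 0.5529869) / 15 = 0.5512223

0.55122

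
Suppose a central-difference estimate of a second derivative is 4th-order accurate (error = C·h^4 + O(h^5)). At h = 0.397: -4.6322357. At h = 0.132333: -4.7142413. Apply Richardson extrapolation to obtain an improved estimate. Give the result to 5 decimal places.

Extrapolated value = (81·A(h/3) − A(h)) / (81 − 1)
= (81·(-4.7142413) − (-4.6322357)) / 80
= -377.2213096 / 80 = -4.7152664

-4.71527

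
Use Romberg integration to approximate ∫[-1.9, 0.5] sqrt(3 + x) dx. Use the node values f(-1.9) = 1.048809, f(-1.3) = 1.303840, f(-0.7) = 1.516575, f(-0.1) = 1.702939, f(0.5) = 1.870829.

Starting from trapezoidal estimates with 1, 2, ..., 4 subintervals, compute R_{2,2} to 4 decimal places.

R_{0,0} (trapezoid, 1 panel, h=2.4000): 3.503566
R_{1,0} (trapezoid, 2 panels, h=1.2000): 3.571673
R_{2,0} (trapezoid, 4 panels, h=0.6000): 3.589904
R_{1,1} = 3.571673 + (3.571673 − 3.503566)/3 = 3.594375
R_{2,1} = 3.589904 + (3.589904 − 3.571673)/3 = 3.595981
R_{2,2} = 3.595981 + (3.595981 − 3.594375)/15 = 3.596088

3.5961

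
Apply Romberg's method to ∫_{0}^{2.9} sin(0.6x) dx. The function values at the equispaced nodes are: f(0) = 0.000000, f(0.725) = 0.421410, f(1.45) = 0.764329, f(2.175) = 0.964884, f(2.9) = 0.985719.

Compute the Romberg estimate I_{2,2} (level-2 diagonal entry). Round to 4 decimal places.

I_{0,0} (trapezoid, 1 panel, h=2.9000): 1.429293
I_{1,0} (trapezoid, 2 panels, h=1.4500): 1.822923
I_{2,0} (trapezoid, 4 panels, h=0.7250): 1.916525
I_{1,1} = 1.822923 + (1.822923 − 1.429293)/3 = 1.954133
I_{2,1} = 1.916525 + (1.916525 − 1.822923)/3 = 1.947726
I_{2,2} = 1.947726 + (1.947726 − 1.954133)/15 = 1.947299

1.9473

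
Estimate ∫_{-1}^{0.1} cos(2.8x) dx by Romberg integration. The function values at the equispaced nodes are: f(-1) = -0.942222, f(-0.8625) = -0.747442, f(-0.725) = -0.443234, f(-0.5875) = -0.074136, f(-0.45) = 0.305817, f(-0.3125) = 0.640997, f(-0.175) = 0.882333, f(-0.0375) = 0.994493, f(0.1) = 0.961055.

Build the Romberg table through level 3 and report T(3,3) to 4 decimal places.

T(0,0) (trapezoid, 1 panel, h=1.1000): 0.010358
T(1,0) (trapezoid, 2 panels, h=0.5500): 0.173378
T(2,0) (trapezoid, 4 panels, h=0.2750): 0.207441
T(3,0) (trapezoid, 8 panels, h=0.1375): 0.215634
T(1,1) = 0.173378 + (0.173378 − 0.010358)/3 = 0.227718
T(2,1) = 0.207441 + (0.207441 − 0.173378)/3 = 0.218795
T(3,1) = 0.215634 + (0.215634 − 0.207441)/3 = 0.218365
T(2,2) = 0.218795 + (0.218795 − 0.227718)/15 = 0.218200
T(3,2) = 0.218365 + (0.218365 − 0.218795)/15 = 0.218336
T(3,3) = 0.218336 + (0.218336 − 0.218200)/63 = 0.218338

0.2183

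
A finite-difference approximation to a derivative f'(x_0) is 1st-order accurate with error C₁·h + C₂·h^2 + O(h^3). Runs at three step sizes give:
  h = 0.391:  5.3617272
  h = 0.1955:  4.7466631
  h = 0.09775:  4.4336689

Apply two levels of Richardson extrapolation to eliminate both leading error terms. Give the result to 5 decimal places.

First eliminate the h term (factor 2^1 = 2):
  B₁ = (2·4.7466631 − 5.3617272)/1 = 4.1315990
  B₂ = (2·4.4336689 − 4.7466631)/1 = 4.1206747
Then eliminate the h^2 term (factor 2^2 = 4):
  (4·4.1206747 − 4.1315990)/3 = 4.1170333

4.11703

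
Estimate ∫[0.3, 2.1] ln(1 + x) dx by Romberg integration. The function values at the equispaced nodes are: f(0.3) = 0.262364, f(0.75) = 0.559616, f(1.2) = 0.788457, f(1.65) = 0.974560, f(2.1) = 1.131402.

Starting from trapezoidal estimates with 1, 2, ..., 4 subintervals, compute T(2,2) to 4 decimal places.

T(0,0) (trapezoid, 1 panel, h=1.8000): 1.254389
T(1,0) (trapezoid, 2 panels, h=0.9000): 1.336806
T(2,0) (trapezoid, 4 panels, h=0.4500): 1.358782
T(1,1) = 1.336806 + (1.336806 − 1.254389)/3 = 1.364278
T(2,1) = 1.358782 + (1.358782 − 1.336806)/3 = 1.366107
T(2,2) = 1.366107 + (1.366107 − 1.364278)/15 = 1.366229

1.3662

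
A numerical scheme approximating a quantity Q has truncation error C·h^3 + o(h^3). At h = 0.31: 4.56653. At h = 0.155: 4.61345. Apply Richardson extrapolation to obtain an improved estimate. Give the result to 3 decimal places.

Extrapolated value = (8·A(h/2) − A(h)) / (8 − 1)
= (8·4.61345 − 4.56653) / 7
= 32.34107 / 7 = 4.62015

4.620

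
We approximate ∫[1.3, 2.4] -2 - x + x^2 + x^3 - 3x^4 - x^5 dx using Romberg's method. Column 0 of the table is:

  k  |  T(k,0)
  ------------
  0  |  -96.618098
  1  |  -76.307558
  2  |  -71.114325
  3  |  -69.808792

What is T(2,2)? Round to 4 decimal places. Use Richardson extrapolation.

-69.3730

T(1,1) = -76.307558 + (-76.307558 − (-96.618098))/3 = -69.537378
T(2,1) = (4·(-71.114325) − (-76.307558)) / 3 = -69.383247
T(2,2) = (16·(-69.383247) − (-69.537378)) / 15 = -69.372972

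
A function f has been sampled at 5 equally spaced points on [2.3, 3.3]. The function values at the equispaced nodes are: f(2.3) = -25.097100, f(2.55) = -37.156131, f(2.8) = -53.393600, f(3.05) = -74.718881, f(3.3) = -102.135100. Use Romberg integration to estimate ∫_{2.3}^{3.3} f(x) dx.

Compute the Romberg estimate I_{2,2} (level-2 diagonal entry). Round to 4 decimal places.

-56.7928

I_{0,0} (trapezoid, 1 panel, h=1.0000): -63.616100
I_{1,0} (trapezoid, 2 panels, h=0.5000): -58.504850
I_{2,0} (trapezoid, 4 panels, h=0.2500): -57.221178
I_{1,1} = -58.504850 + (-58.504850 − (-63.616100))/3 = -56.801100
I_{2,1} = -57.221178 + (-57.221178 − (-58.504850))/3 = -56.793287
I_{2,2} = -56.793287 + (-56.793287 − (-56.801100))/15 = -56.792766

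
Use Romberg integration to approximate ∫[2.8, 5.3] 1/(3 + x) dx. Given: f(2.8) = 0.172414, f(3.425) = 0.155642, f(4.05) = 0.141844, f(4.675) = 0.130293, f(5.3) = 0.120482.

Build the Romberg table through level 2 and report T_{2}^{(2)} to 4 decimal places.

T_{0}^{(0)} (trapezoid, 1 panel, h=2.5000): 0.366120
T_{1}^{(0)} (trapezoid, 2 panels, h=1.2500): 0.360365
T_{2}^{(0)} (trapezoid, 4 panels, h=0.6250): 0.358892
T_{1}^{(1)} = 0.360365 + (0.360365 − 0.366120)/3 = 0.358447
T_{2}^{(1)} = 0.358892 + (0.358892 − 0.360365)/3 = 0.358401
T_{2}^{(2)} = 0.358401 + (0.358401 − 0.358447)/15 = 0.358398

0.3584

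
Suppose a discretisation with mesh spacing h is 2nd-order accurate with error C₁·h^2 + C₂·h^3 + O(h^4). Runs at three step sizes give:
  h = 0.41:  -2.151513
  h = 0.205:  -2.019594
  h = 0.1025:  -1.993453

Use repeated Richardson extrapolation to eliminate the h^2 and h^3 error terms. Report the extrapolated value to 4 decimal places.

First eliminate the h^2 term (factor 2^2 = 4):
  B₁ = (4·(-2.019594) − (-2.151513))/3 = -1.975621
  B₂ = (4·(-1.993453) − (-2.019594))/3 = -1.984739
Then eliminate the h^3 term (factor 2^3 = 8):
  (8·(-1.984739) − (-1.975621))/7 = -1.986042

-1.9860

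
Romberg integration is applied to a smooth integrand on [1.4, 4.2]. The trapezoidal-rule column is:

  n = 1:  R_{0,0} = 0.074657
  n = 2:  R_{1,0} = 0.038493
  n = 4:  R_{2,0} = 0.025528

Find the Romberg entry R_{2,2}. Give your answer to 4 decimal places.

0.0209

R_{1,1} = 0.038493 + (0.038493 − 0.074657)/3 = 0.026438
R_{2,1} = 0.025528 + (0.025528 − 0.038493)/3 = 0.021206
R_{2,2} = 0.021206 + (0.021206 − 0.026438)/15 = 0.020857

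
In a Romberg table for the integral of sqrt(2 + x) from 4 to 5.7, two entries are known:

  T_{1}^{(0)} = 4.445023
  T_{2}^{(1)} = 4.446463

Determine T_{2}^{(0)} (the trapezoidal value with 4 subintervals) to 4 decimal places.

4.4461

From T_{2}^{(1)} = (4·T_{2}^{(0)} − T_{1}^{(0)})/3, solve for T_{2}^{(0)}:
4·T_{2}^{(0)} = 3·4.446463 + 4.445023 = 17.784412
T_{2}^{(0)} = 4.446103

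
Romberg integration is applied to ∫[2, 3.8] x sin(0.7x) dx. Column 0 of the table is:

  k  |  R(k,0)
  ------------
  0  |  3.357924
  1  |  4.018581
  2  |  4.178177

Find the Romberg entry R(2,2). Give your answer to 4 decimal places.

4.2309

Richardson extrapolation on the trapezoidal column (denominator 4−1=3):
R(1,1) = 4.018581 + (4.018581 − 3.357924)/3 = 4.238800
R(2,1) = 4.178177 + (4.178177 − 4.018581)/3 = 4.231376
R(2,2) = 4.231376 + (4.231376 − 4.238800)/15 = 4.230881
(Column j=1 coincides with Simpson's rule on the same nodes.)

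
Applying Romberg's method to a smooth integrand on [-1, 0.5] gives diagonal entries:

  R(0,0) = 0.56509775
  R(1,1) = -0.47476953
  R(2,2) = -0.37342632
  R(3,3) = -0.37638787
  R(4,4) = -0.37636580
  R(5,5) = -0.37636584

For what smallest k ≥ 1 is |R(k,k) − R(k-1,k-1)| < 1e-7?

k = 5

|R(1,1) − R(0,0)| = 1.03986728 ≥ 1e-7
|R(2,2) − R(1,1)| = 0.10134321 ≥ 1e-7
|R(3,3) − R(2,2)| = 0.00296155 ≥ 1e-7
|R(4,4) − R(3,3)| = 0.00002207 ≥ 1e-7
|R(5,5) − R(4,4)| = 0.00000004 < 1e-7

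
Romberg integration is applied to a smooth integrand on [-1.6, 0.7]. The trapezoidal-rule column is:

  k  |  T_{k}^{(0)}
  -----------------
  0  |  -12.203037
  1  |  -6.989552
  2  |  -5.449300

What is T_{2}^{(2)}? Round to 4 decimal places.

-4.9148

T_{1}^{(1)} = (4·(-6.989552) − (-12.203037)) / 3 = -5.251724
T_{2}^{(1)} = -5.449300 + (-5.449300 − (-6.989552))/3 = -4.935883
T_{2}^{(2)} = (16·(-4.935883) − (-5.251724)) / 15 = -4.914827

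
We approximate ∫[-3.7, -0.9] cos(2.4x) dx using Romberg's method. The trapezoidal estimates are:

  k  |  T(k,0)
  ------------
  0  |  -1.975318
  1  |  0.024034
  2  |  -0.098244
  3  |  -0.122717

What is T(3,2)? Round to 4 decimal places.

-0.1303

T(2,1) = (4·(-0.098244) − 0.024034) / 3 = -0.139003
T(3,1) = -0.122717 + (-0.122717 − (-0.098244))/3 = -0.130875
T(3,2) = -0.130875 + (-0.130875 − (-0.139003))/15 = -0.130333
(Column j=1 coincides with Simpson's rule on the same nodes.)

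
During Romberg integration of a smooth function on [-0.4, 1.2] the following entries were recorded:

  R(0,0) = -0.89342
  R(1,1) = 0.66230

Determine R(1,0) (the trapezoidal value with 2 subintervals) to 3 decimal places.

From R(1,1) = (4·R(1,0) − R(0,0))/3, solve for R(1,0):
4·R(1,0) = 3·0.66230 + (-0.89342) = 1.09348
R(1,0) = 0.27337

0.273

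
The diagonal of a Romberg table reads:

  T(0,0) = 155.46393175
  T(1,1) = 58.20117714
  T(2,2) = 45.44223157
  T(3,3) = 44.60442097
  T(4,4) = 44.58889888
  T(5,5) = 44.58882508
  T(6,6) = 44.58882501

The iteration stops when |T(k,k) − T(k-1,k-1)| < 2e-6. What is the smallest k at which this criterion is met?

k = 6

|T(1,1) − T(0,0)| = 97.26275461 ≥ 2e-6
|T(2,2) − T(1,1)| = 12.75894557 ≥ 2e-6
|T(3,3) − T(2,2)| = 0.83781060 ≥ 2e-6
|T(4,4) − T(3,3)| = 0.01552209 ≥ 2e-6
|T(5,5) − T(4,4)| = 0.00007380 ≥ 2e-6
|T(6,6) − T(5,5)| = 0.00000007 < 2e-6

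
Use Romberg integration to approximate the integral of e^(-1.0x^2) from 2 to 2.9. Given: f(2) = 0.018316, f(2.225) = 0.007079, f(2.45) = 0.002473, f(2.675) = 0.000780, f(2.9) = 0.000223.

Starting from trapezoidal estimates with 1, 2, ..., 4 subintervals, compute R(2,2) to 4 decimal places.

R(0,0) (trapezoid, 1 panel, h=0.9000): 0.008343
R(1,0) (trapezoid, 2 panels, h=0.4500): 0.005284
R(2,0) (trapezoid, 4 panels, h=0.2250): 0.004410
R(1,1) = 0.005284 + (0.005284 − 0.008343)/3 = 0.004264
R(2,1) = 0.004410 + (0.004410 − 0.005284)/3 = 0.004119
R(2,2) = 0.004119 + (0.004119 − 0.004264)/15 = 0.004109

0.0041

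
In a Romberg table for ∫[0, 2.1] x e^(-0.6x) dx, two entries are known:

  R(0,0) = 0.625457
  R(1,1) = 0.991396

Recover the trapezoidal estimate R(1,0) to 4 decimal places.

0.8999

From R(1,1) = (4·R(1,0) − R(0,0))/3, solve for R(1,0):
4·R(1,0) = 3·0.991396 + 0.625457 = 3.599645
R(1,0) = 0.899911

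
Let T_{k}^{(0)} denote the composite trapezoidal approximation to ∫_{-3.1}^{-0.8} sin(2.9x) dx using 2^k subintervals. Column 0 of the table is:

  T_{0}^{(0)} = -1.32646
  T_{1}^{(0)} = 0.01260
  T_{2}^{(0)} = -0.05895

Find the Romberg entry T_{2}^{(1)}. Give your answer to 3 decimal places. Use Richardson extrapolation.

Richardson extrapolation on the trapezoidal column (denominator 4−1=3):
T_{2}^{(1)} = (4·(-0.05895) − 0.01260) / 3 = -0.08280

-0.083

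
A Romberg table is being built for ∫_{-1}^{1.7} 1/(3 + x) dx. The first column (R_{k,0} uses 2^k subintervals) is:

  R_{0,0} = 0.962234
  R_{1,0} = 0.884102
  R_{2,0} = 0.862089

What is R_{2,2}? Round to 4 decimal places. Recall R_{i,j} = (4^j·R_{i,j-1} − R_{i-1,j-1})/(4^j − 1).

R_{1,1} = (4·0.884102 − 0.962234) / 3 = 0.858058
R_{2,1} = (4·0.862089 − 0.884102) / 3 = 0.854751
R_{2,2} = (16·0.854751 − 0.858058) / 15 = 0.854531

0.8545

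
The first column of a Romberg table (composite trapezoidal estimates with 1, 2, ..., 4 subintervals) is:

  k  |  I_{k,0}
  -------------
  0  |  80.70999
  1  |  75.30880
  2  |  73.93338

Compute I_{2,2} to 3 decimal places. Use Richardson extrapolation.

I_{1,1} = 75.30880 + (75.30880 − 80.70999)/3 = 73.50840
I_{2,1} = 73.93338 + (73.93338 − 75.30880)/3 = 73.47491
I_{2,2} = (16·73.47491 − 73.50840) / 15 = 73.47268

73.473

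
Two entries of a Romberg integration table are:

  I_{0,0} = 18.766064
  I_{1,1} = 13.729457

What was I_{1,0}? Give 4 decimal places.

From I_{1,1} = (4·I_{1,0} − I_{0,0})/3, solve for I_{1,0}:
4·I_{1,0} = 3·13.729457 + 18.766064 = 59.954435
I_{1,0} = 14.988609

14.9886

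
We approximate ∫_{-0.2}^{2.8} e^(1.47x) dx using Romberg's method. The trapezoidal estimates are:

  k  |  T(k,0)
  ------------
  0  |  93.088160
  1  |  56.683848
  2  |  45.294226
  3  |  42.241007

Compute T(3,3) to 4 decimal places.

41.2036

Richardson extrapolation on the trapezoidal column (denominator 4−1=3):
T(1,1) = (4·56.683848 − 93.088160) / 3 = 44.549077
T(2,1) = (4·45.294226 − 56.683848) / 3 = 41.497685
T(3,1) = (4·42.241007 − 45.294226) / 3 = 41.223267
T(2,2) = 41.497685 + (41.497685 − 44.549077)/15 = 41.294259
T(3,2) = 41.223267 + (41.223267 − 41.497685)/15 = 41.204972
T(3,3) = (64·41.204972 − 41.294259) / 63 = 41.203555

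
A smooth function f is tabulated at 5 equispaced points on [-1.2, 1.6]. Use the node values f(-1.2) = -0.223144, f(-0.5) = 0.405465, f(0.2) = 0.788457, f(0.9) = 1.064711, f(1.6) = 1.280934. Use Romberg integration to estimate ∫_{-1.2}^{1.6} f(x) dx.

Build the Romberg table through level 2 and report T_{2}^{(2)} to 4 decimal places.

1.9884

T_{0}^{(0)} (trapezoid, 1 panel, h=2.8000): 1.480906
T_{1}^{(0)} (trapezoid, 2 panels, h=1.4000): 1.844293
T_{2}^{(0)} (trapezoid, 4 panels, h=0.7000): 1.951270
T_{1}^{(1)} = 1.844293 + (1.844293 − 1.480906)/3 = 1.965422
T_{2}^{(1)} = 1.951270 + (1.951270 − 1.844293)/3 = 1.986929
T_{2}^{(2)} = 1.986929 + (1.986929 − 1.965422)/15 = 1.988363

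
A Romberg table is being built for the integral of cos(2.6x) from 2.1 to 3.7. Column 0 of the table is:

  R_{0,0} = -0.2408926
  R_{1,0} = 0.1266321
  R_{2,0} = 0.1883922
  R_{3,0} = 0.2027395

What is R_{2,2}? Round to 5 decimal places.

0.20630

Richardson extrapolation on the trapezoidal column (denominator 4−1=3):
R_{1,1} = 0.1266321 + (0.1266321 − (-0.2408926))/3 = 0.2491403
R_{2,1} = 0.1883922 + (0.1883922 − 0.1266321)/3 = 0.2089789
R_{2,2} = (16·0.2089789 − 0.2491403) / 15 = 0.2063015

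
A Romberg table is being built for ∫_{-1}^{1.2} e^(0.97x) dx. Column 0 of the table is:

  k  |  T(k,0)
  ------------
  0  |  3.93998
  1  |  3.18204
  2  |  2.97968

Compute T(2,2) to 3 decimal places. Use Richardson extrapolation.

Richardson extrapolation on the trapezoidal column (denominator 4−1=3):
T(1,1) = (4·3.18204 − 3.93998) / 3 = 2.92939
T(2,1) = 2.97968 + (2.97968 − 3.18204)/3 = 2.91223
T(2,2) = 2.91223 + (2.91223 − 2.92939)/15 = 2.91109
(Column j=1 coincides with Simpson's rule on the same nodes.)

2.911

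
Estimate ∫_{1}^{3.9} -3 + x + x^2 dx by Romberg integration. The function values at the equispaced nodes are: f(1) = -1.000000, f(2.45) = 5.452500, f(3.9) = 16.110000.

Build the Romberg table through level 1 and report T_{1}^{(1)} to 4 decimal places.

T_{0}^{(0)} (trapezoid, 1 panel, h=2.9000): 21.909500
T_{1}^{(0)} (trapezoid, 2 panels, h=1.4500): 18.860875
T_{1}^{(1)} = 18.860875 + (18.860875 − 21.909500)/3 = 17.844667

17.8447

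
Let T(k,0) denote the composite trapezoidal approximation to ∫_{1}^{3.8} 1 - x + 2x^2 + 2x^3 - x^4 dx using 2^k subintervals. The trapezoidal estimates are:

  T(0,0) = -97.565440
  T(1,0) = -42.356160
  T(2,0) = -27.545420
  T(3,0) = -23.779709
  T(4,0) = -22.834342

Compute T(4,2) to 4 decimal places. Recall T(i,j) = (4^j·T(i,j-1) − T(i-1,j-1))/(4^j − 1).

-22.5189

T(3,1) = (4·(-23.779709) − (-27.545420)) / 3 = -22.524472
T(4,1) = (4·(-22.834342) − (-23.779709)) / 3 = -22.519220
T(4,2) = (16·(-22.519220) − (-22.524472)) / 15 = -22.518870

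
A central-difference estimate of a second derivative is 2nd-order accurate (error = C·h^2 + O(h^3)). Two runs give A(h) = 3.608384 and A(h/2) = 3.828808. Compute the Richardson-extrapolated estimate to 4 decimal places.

3.9023

The leading error scales as h^2; refining by a factor of 2 reduces it by 2^2 = 4.
Extrapolated value = (4·A(h/2) − A(h)) / (4 − 1)
= (4·3.828808 − 3.608384) / 3
= 11.706848 / 3 = 3.902283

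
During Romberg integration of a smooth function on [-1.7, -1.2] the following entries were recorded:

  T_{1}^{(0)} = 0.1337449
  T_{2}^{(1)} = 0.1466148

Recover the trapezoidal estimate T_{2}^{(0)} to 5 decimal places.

0.14340

From T_{2}^{(1)} = (4·T_{2}^{(0)} − T_{1}^{(0)})/3, solve for T_{2}^{(0)}:
4·T_{2}^{(0)} = 3·0.1466148 + 0.1337449 = 0.5735893
T_{2}^{(0)} = 0.1433973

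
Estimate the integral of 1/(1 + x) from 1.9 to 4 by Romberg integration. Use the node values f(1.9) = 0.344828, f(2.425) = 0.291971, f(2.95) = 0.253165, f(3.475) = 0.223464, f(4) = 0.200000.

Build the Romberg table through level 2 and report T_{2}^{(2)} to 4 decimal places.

T_{0}^{(0)} (trapezoid, 1 panel, h=2.1000): 0.572069
T_{1}^{(0)} (trapezoid, 2 panels, h=1.0500): 0.551858
T_{2}^{(0)} (trapezoid, 4 panels, h=0.5250): 0.546532
T_{1}^{(1)} = 0.551858 + (0.551858 − 0.572069)/3 = 0.545121
T_{2}^{(1)} = 0.546532 + (0.546532 − 0.551858)/3 = 0.544757
T_{2}^{(2)} = 0.544757 + (0.544757 − 0.545121)/15 = 0.544733

0.5447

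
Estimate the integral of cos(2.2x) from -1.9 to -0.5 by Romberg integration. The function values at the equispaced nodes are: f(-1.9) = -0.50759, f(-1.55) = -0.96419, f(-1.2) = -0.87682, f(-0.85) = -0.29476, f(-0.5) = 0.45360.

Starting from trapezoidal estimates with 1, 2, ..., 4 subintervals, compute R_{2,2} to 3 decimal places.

-0.796

R_{0,0} (trapezoid, 1 panel, h=1.4000): -0.03779
R_{1,0} (trapezoid, 2 panels, h=0.7000): -0.63267
R_{2,0} (trapezoid, 4 panels, h=0.3500): -0.75697
R_{1,1} = -0.63267 + (-0.63267 − (-0.03779))/3 = -0.83096
R_{2,1} = -0.75697 + (-0.75697 − (-0.63267))/3 = -0.79840
R_{2,2} = -0.79840 + (-0.79840 − (-0.83096))/15 = -0.79623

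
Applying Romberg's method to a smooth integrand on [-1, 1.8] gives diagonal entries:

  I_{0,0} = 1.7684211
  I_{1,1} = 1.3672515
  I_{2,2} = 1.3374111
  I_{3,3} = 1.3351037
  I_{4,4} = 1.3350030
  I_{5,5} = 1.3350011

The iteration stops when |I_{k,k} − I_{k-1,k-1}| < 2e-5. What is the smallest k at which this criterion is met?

|I_{1,1} − I_{0,0}| = 0.4011696 ≥ 2e-5
|I_{2,2} − I_{1,1}| = 0.0298404 ≥ 2e-5
|I_{3,3} − I_{2,2}| = 0.0023074 ≥ 2e-5
|I_{4,4} − I_{3,3}| = 0.0001007 ≥ 2e-5
|I_{5,5} − I_{4,4}| = 0.0000019 < 2e-5

k = 5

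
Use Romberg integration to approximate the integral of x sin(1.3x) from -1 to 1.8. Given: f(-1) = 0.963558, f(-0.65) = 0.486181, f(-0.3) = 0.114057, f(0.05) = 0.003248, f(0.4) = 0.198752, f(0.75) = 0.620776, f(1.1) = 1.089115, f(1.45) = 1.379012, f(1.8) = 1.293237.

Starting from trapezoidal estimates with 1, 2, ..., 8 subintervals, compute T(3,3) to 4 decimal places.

1.7525

T(0,0) (trapezoid, 1 panel, h=2.8000): 3.159513
T(1,0) (trapezoid, 2 panels, h=1.4000): 1.858009
T(2,0) (trapezoid, 4 panels, h=0.7000): 1.771225
T(3,0) (trapezoid, 8 panels, h=0.3500): 1.756838
T(1,1) = 1.858009 + (1.858009 − 3.159513)/3 = 1.424174
T(2,1) = 1.771225 + (1.771225 − 1.858009)/3 = 1.742297
T(3,1) = 1.756838 + (1.756838 − 1.771225)/3 = 1.752042
T(2,2) = 1.742297 + (1.742297 − 1.424174)/15 = 1.763505
T(3,2) = 1.752042 + (1.752042 − 1.742297)/15 = 1.752692
T(3,3) = 1.752692 + (1.752692 − 1.763505)/63 = 1.752520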